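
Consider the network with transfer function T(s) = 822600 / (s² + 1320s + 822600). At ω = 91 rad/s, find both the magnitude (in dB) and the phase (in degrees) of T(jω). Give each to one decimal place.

|T| = -0.0 dB, ∠T = -8.4 deg

|(j91)² + 1320(j91) + 822600| = |8.1432e+05 + j1.2012e+05| = 8.231e+05
|T(j91)| = 822600 / 8.231e+05 = 0.99936
20 log₁₀(0.99936) = -0.01 dB
∠[(j91)² + 1320(j91) + 822600] = ∠[8.1432e+05 + j1.2012e+05] = 8.39°
∠T(j91) = −8.39° = -8.39°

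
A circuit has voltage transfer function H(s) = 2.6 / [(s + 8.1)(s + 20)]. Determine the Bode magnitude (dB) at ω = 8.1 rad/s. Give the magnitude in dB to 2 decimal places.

|j8.1 + 8.1| = √(8.1² + 8.1²) = 11.46
|j8.1 + 20| = √(8.1² + 20²) = 21.58
|H(j8.1)| = 2.6 / (11.46 × 21.58) = 0.010519
20 log₁₀(0.010519) = -39.561 dB

-39.56 dB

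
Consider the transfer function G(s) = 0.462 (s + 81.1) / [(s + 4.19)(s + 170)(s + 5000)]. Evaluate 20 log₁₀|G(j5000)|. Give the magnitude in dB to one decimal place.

-157.7 dB

|j5000 + 81.1| = √(5000² + 81.1²) = 5001
|j5000 + 4.19| = √(5000² + 4.19²) = 5000
|j5000 + 170| = √(5000² + 170²) = 5003
|j5000 + 5000| = √(5000² + 5000²) = 7071
|G(j5000)| = 0.462 × 5001 / (5000 × 5003 × 7071) = 1.3062e-08
20 log₁₀(1.3062e-08) = -157.68 dB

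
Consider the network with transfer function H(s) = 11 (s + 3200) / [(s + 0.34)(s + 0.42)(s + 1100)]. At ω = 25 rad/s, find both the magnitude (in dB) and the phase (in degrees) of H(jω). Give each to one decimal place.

|H| = -25.8 dB, ∠H = -179.1°

|j25 + 3200| = √(25² + 3200²) = 3200
|j25 + 0.34| = √(25² + 0.34²) = 25
|j25 + 0.42| = √(25² + 0.42²) = 25
|j25 + 1100| = √(25² + 1100²) = 1100
|H(j25)| = 11 × 3200 / (25 × 25 × 1100) = 0.051176
20 log₁₀(0.051176) = -25.82 dB
∠(j25 + 3200) = arctan(25/3200) = 0.45°
∠(j25 + 0.34) = arctan(25/0.34) = 89.22°
∠(j25 + 0.42) = arctan(25/0.42) = 89.04°
∠(j25 + 1100) = arctan(25/1100) = 1.30°
∠H(j25) = 0.45° − (89.22° + 89.04° + 1.30°) = -179.11°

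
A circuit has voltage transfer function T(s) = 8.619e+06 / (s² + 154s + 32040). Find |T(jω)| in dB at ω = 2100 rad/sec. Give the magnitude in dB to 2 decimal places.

5.86 dB

|(j2100)² + 154(j2100) + 32040| = |-4.378e+06 + j3.234e+05| = 4.39e+06
|T(j2100)| = 8.619e+06 / 4.39e+06 = 1.9634
20 log₁₀(1.9634) = 5.860 dB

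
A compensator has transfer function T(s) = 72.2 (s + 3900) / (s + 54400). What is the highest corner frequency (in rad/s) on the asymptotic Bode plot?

Break frequencies occur at each pole and zero magnitude: 3900 rad/s, 54400 rad/s.
The highest is 54400 rad/s.

54400 rad/s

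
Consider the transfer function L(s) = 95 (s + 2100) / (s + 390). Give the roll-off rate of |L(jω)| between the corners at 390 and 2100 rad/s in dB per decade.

-20 dB/decade

In this band the factors already past their corner are: pole at 390; net slope = -20 dB/decade.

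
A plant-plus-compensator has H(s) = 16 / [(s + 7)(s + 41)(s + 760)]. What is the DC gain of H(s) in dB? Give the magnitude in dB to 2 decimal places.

H(0) = 16 / (7 × 41 × 760) = 7.3354e-05
20 log₁₀(7.3354e-05) = -82.692 dB

-82.69 dB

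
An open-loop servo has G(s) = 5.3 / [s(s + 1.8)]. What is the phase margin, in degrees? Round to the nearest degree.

Gain crossover: |G(jω)| = 1 at ω ≈ 1.98 rad s⁻¹.
∠G(j1.98) = −90° − arctan(1.98/1.8) ≈ -137.73°
PM = 180° + (-137.73°) = 42.27°

42 deg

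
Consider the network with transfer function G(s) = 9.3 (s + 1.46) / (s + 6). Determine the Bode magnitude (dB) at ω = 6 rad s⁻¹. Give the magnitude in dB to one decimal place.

|j6 + 1.46| = √(6² + 1.46²) = 6.175
|j6 + 6| = √(6² + 6²) = 8.485
|G(j6)| = 9.3 × 6.175 / 8.485 = 6.768
20 log₁₀(6.768) = 16.61 dB

16.6 dB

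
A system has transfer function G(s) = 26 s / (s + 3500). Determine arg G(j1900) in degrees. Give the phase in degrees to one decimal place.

∠(j1900) = 90.00°
∠(j1900 + 3500) = arctan(1900/3500) = 28.50°
∠G(j1900) = 90.00° − 28.50° = 61.50°

61.5°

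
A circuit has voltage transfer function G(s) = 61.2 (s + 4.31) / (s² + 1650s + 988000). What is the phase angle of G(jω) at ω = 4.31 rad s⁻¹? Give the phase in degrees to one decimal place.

44.6 deg

∠(j4.31 + 4.31) = arctan(4.31/4.31) = 45.00°
∠[(j4.31)² + 1650(j4.31) + 988000] = ∠[9.8798e+05 + j7111.5] = 0.41°
∠G(j4.31) = 45.00° − 0.41° = 44.59°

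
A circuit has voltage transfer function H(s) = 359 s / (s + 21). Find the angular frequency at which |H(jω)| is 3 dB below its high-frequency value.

21 rad s⁻¹

For a single-pole high-pass, the −3 dB point is at the pole: ω = 21 rad s⁻¹.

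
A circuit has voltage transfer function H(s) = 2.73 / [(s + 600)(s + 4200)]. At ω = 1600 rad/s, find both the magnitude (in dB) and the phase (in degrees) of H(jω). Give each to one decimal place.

|H| = -129.0 dB, ∠H = -90.3°

|j1600 + 600| = √(1600² + 600²) = 1709
|j1600 + 4200| = √(1600² + 4200²) = 4494
|H(j1600)| = 2.73 / (1709 × 4494) = 3.5546e-07
20 log₁₀(3.5546e-07) = -128.98 dB
∠(j1600 + 600) = arctan(1600/600) = 69.44°
∠(j1600 + 4200) = arctan(1600/4200) = 20.85°
∠H(j1600) = − (69.44° + 20.85°) = -90.30°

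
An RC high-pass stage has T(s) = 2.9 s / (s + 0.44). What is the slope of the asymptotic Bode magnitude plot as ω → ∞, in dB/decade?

0 dB/decade

With 1 zero and 1 pole, the high-frequency asymptotic slope is 20 × (1 − 1) = 0 dB/decade.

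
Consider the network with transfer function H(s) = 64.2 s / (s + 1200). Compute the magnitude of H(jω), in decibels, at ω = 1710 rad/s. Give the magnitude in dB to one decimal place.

|j1710| = 1710
|j1710 + 1200| = √(1710² + 1200²) = 2089
|H(j1710)| = 64.2 × 1710 / 2089 = 52.551
20 log₁₀(52.551) = 34.41 dB

34.4 dB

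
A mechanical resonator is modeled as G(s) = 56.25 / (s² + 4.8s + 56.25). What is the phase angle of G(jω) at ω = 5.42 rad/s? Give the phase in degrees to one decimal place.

-44.1 deg

∠[(j5.42)² + 4.8(j5.42) + 56.25] = ∠[26.874 + j26.016] = 44.07°
∠G(j5.42) = −44.07° = -44.07°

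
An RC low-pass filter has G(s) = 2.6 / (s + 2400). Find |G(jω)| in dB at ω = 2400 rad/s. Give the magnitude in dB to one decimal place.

-62.3 dB

|j2400 + 2400| = √(2400² + 2400²) = 3394
|G(j2400)| = 2.6 / 3394 = 0.00076603
20 log₁₀(0.00076603) = -62.32 dB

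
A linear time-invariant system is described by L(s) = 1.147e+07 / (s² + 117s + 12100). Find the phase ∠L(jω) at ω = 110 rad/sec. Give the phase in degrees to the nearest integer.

-90 deg

∠[(j110)² + 117(j110) + 12100] = ∠[0 + j12870] = 90.00°
∠L(j110) = −90.00° = -90.00°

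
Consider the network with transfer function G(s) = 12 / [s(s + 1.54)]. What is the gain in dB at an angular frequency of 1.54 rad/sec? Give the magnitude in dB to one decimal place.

11.1 dB

|j1.54 + 1.54| = √(1.54² + 1.54²) = 2.178
|j1.54| = 1.54
|G(j1.54)| = 12 / (2.178 × 1.54) = 3.5779
20 log₁₀(3.5779) = 11.07 dB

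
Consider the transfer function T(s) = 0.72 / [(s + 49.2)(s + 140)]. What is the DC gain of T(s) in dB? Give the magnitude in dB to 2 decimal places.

-79.62 dB

T(0) = 0.72 / (49.2 × 140) = 0.00010453
20 log₁₀(0.00010453) = -79.615 dB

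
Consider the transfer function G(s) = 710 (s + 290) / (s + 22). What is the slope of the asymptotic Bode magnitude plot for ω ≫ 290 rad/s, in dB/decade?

0 dB/decade

With 1 zero and 1 pole, the high-frequency asymptotic slope is 20 × (1 − 1) = 0 dB/decade.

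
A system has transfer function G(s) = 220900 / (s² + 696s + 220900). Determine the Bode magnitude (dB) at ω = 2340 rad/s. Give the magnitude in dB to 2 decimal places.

|(j2340)² + 696(j2340) + 220900| = |-5.2547e+06 + j1.6286e+06| = 5.501e+06
|G(j2340)| = 220900 / 5.501e+06 = 0.040154
20 log₁₀(0.040154) = -27.925 dB

-27.93 dB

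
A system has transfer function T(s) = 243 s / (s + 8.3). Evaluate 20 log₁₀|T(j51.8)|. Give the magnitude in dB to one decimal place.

47.6 dB

|j51.8| = 51.8
|j51.8 + 8.3| = √(51.8² + 8.3²) = 52.46
|T(j51.8)| = 243 × 51.8 / 52.46 = 239.94
20 log₁₀(239.94) = 47.60 dB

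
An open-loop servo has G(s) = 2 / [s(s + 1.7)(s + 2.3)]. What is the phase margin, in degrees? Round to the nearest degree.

Gain crossover: |G(jω)| = 1 at ω ≈ 0.482 rad/s.
∠G(j0.482) = −90° − arctan(0.482/1.7) − arctan(0.482/2.3) ≈ -117.65°
PM = 180° + (-117.65°) = 62.35°

62°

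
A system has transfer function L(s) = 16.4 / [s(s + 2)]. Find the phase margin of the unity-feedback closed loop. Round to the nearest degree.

Gain crossover: |L(jω)| = 1 at ω ≈ 3.81 rad/sec.
∠L(j3.81) = −90° − arctan(3.81/2) ≈ -152.31°
PM = 180° + (-152.31°) = 27.69°

28°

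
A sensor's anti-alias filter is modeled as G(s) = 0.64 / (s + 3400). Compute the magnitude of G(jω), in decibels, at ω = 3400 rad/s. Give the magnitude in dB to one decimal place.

|j3400 + 3400| = √(3400² + 3400²) = 4808
|G(j3400)| = 0.64 / 4808 = 0.0001331
20 log₁₀(0.0001331) = -77.52 dB

-77.5 dB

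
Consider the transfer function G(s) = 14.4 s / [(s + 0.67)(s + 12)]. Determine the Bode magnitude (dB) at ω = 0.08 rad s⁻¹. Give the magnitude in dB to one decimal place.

-16.9 dB

|j0.08| = 0.08
|j0.08 + 0.67| = √(0.08² + 0.67²) = 0.6748
|j0.08 + 12| = √(0.08² + 12²) = 12
|G(j0.08)| = 14.4 × 0.08 / (0.6748 × 12) = 0.14227
20 log₁₀(0.14227) = -16.94 dB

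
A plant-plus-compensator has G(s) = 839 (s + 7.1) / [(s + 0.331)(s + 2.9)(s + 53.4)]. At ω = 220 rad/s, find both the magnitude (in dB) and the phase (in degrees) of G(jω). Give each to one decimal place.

|j220 + 7.1| = √(220² + 7.1²) = 220.1
|j220 + 0.331| = √(220² + 0.331²) = 220
|j220 + 2.9| = √(220² + 2.9²) = 220
|j220 + 53.4| = √(220² + 53.4²) = 226.4
|G(j220)| = 839 × 220.1 / (220 × 220 × 226.4) = 0.016853
20 log₁₀(0.016853) = -35.47 dB
∠(j220 + 7.1) = arctan(220/7.1) = 88.15°
∠(j220 + 0.331) = arctan(220/0.331) = 89.91°
∠(j220 + 2.9) = arctan(220/2.9) = 89.24°
∠(j220 + 53.4) = arctan(220/53.4) = 76.36°
∠G(j220) = 88.15° − (89.91° + 89.24° + 76.36°) = -167.36°

|G| = -35.5 dB, ∠G = -167.4 deg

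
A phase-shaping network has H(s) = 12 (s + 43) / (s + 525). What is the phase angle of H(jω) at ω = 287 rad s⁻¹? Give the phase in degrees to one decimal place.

∠(j287 + 43) = arctan(287/43) = 81.48°
∠(j287 + 525) = arctan(287/525) = 28.66°
∠H(j287) = 81.48° − 28.66° = 52.82°

52.8°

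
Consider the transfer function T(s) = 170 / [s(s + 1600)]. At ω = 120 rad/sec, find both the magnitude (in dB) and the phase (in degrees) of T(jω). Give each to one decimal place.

|j120 + 1600| = √(120² + 1600²) = 1604
|j120| = 120
|T(j120)| = 170 / (1604 × 120) = 0.00088294
20 log₁₀(0.00088294) = -61.08 dB
∠(j120 + 1600) = arctan(120/1600) = 4.29°
∠(j120) = 90.00°
∠T(j120) = − (4.29° + 90.00°) = -94.29°

|T| = -61.1 dB, ∠T = -94.3°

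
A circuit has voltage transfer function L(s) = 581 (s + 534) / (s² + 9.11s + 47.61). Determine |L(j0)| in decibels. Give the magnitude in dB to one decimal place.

L(0) = 581 × 534 / 47.61 = 6516.6
20 log₁₀(6516.6) = 76.28 dB

76.3 dB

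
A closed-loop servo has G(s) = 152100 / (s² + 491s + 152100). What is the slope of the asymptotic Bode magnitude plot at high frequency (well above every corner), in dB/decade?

-40 dB/decade

With 0 zeros and 2 poles, the high-frequency asymptotic slope is 20 × (0 − 2) = -40 dB/decade.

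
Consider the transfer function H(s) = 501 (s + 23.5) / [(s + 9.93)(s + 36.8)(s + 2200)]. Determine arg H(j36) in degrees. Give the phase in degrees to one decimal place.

∠(j36 + 23.5) = arctan(36/23.5) = 56.86°
∠(j36 + 9.93) = arctan(36/9.93) = 74.58°
∠(j36 + 36.8) = arctan(36/36.8) = 44.37°
∠(j36 + 2200) = arctan(36/2200) = 0.94°
∠H(j36) = 56.86° − (74.58° + 44.37° + 0.94°) = -63.02°

-63.0°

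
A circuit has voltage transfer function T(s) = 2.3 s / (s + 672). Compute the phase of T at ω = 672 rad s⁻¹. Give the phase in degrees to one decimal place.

45.0°

∠(j672) = 90.00°
∠(j672 + 672) = arctan(672/672) = 45.00°
∠T(j672) = 90.00° − 45.00° = 45.00°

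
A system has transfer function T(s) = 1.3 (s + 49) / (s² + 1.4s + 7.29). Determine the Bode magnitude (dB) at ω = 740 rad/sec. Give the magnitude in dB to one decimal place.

-55.1 dB

|j740 + 49| = √(740² + 49²) = 741.6
|(j740)² + 1.4(j740) + 7.29| = |-5.4759e+05 + j1036| = 5.476e+05
|T(j740)| = 1.3 × 741.6 / 5.476e+05 = 0.0017606
20 log₁₀(0.0017606) = -55.09 dB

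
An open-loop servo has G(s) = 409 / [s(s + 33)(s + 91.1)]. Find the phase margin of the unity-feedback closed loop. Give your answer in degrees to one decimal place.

89.7°

Gain crossover: |G(jω)| = 1 at ω ≈ 0.136 rad s⁻¹.
∠G(j0.136) = −90° − arctan(0.136/33) − arctan(0.136/91.1) ≈ -90.32°
PM = 180° + (-90.32°) = 89.68°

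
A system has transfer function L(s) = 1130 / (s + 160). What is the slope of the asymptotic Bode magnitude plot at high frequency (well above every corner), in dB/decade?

With 0 zeros and 1 pole, the high-frequency asymptotic slope is 20 × (0 − 1) = -20 dB/decade.

-20 dB/decade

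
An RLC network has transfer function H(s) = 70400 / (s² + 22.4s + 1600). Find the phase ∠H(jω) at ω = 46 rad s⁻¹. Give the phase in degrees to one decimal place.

-116.6°

∠[(j46)² + 22.4(j46) + 1600] = ∠[-516 + j1030.4] = 116.60°
∠H(j46) = −116.60° = -116.60°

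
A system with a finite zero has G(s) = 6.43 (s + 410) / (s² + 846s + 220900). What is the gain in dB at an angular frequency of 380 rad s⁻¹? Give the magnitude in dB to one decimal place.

-39.3 dB

|j380 + 410| = √(380² + 410²) = 559
|(j380)² + 846(j380) + 220900| = |76500 + j3.2148e+05| = 3.305e+05
|G(j380)| = 6.43 × 559 / 3.305e+05 = 0.010877
20 log₁₀(0.010877) = -39.27 dB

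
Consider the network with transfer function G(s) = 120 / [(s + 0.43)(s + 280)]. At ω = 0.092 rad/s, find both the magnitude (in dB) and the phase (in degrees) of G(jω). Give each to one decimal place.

|j0.092 + 0.43| = √(0.092² + 0.43²) = 0.4397
|j0.092 + 280| = √(0.092² + 280²) = 280
|G(j0.092)| = 120 / (0.4397 × 280) = 0.97462
20 log₁₀(0.97462) = -0.22 dB
∠(j0.092 + 0.43) = arctan(0.092/0.43) = 12.08°
∠(j0.092 + 280) = arctan(0.092/280) = 0.02°
∠G(j0.092) = − (12.08° + 0.02°) = -12.10°

|G| = -0.2 dB, ∠G = -12.1 deg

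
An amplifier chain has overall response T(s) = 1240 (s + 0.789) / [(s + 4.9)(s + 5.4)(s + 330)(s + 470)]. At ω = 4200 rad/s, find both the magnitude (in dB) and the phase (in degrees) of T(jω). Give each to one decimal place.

|j4200 + 0.789| = √(4200² + 0.789²) = 4200
|j4200 + 4.9| = √(4200² + 4.9²) = 4200
|j4200 + 5.4| = √(4200² + 5.4²) = 4200
|j4200 + 330| = √(4200² + 330²) = 4213
|j4200 + 470| = √(4200² + 470²) = 4226
|T(j4200)| = 1240 × 4200 / (4200 × 4200 × 4213 × 4226) = 1.6582e-08
20 log₁₀(1.6582e-08) = -155.61 dB
∠(j4200 + 0.789) = arctan(4200/0.789) = 89.99°
∠(j4200 + 4.9) = arctan(4200/4.9) = 89.93°
∠(j4200 + 5.4) = arctan(4200/5.4) = 89.93°
∠(j4200 + 330) = arctan(4200/330) = 85.51°
∠(j4200 + 470) = arctan(4200/470) = 83.61°
∠T(j4200) = 89.99° − (89.93° + 89.93° + 85.51° + 83.61°) = -258.99°

|T| = -155.6 dB, ∠T = -259.0°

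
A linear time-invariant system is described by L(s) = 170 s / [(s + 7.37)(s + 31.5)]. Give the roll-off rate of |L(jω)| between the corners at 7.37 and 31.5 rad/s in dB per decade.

0 dB/decade

In this band the factors already past their corner are: 1 differentiator zero, pole at 7.37; net slope = 0 dB/decade.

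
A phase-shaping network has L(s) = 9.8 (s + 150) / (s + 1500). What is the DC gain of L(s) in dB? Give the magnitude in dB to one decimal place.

-0.2 dB

L(0) = 9.8 × 150 / 1500 = 0.98
20 log₁₀(0.98) = -0.18 dB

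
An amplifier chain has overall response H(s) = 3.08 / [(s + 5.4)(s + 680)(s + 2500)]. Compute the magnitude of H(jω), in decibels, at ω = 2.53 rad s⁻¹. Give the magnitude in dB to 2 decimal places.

|j2.53 + 5.4| = √(2.53² + 5.4²) = 5.963
|j2.53 + 680| = √(2.53² + 680²) = 680
|j2.53 + 2500| = √(2.53² + 2500²) = 2500
|H(j2.53)| = 3.08 / (5.963 × 680 × 2500) = 3.0382e-07
20 log₁₀(3.0382e-07) = -130.348 dB

-130.35 dB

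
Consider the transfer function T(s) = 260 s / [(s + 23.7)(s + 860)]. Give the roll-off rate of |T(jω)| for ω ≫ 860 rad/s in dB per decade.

With 1 zero and 2 poles, the high-frequency asymptotic slope is 20 × (1 − 2) = -20 dB/decade.

-20 dB/decade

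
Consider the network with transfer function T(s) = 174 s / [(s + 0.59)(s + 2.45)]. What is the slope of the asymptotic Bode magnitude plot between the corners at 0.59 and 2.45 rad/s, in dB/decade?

In this band the factors already past their corner are: 1 differentiator zero, pole at 0.59; net slope = 0 dB/decade.

0 dB/decade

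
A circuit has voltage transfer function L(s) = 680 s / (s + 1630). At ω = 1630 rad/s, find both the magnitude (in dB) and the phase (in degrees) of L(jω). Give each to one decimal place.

|j1630| = 1630
|j1630 + 1630| = √(1630² + 1630²) = 2305
|L(j1630)| = 680 × 1630 / 2305 = 480.83
20 log₁₀(480.83) = 53.64 dB
∠(j1630) = 90.00°
∠(j1630 + 1630) = arctan(1630/1630) = 45.00°
∠L(j1630) = 90.00° − 45.00° = 45.00°

|L| = 53.6 dB, ∠L = 45.0°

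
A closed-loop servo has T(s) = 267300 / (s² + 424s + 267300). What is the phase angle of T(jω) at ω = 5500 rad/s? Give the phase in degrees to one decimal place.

-175.6°

∠[(j5500)² + 424(j5500) + 267300] = ∠[-2.9983e+07 + j2.332e+06] = 175.55°
∠T(j5500) = −175.55° = -175.55°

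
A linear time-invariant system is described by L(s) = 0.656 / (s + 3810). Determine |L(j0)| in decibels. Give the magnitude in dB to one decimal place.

L(0) = 0.656 / 3810 = 0.00017218
20 log₁₀(0.00017218) = -75.28 dB

-75.3 dB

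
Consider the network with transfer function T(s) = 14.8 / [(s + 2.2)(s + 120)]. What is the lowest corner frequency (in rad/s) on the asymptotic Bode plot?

Break frequencies occur at each pole and zero magnitude: 2.2 rad/s, 120 rad/s.
The lowest is 2.2 rad/s.

2.2 rad/s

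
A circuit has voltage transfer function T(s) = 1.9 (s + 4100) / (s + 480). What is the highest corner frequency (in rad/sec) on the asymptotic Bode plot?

4100 rad/sec

Break frequencies occur at each pole and zero magnitude: 480 rad/sec, 4100 rad/sec.
The highest is 4100 rad/sec.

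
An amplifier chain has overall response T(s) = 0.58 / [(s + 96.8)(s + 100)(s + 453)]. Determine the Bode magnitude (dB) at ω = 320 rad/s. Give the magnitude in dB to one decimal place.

-160.6 dB

|j320 + 96.8| = √(320² + 96.8²) = 334.3
|j320 + 100| = √(320² + 100²) = 335.3
|j320 + 453| = √(320² + 453²) = 554.6
|T(j320)| = 0.58 / (334.3 × 335.3 × 554.6) = 9.33e-09
20 log₁₀(9.33e-09) = -160.60 dB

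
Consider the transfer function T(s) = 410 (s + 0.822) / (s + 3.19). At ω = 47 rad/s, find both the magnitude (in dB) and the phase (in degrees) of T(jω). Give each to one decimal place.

|j47 + 0.822| = √(47² + 0.822²) = 47.01
|j47 + 3.19| = √(47² + 3.19²) = 47.11
|T(j47)| = 410 × 47.01 / 47.11 = 409.12
20 log₁₀(409.12) = 52.24 dB
∠(j47 + 0.822) = arctan(47/0.822) = 89.00°
∠(j47 + 3.19) = arctan(47/3.19) = 86.12°
∠T(j47) = 89.00° − 86.12° = 2.88°

|T| = 52.2 dB, ∠T = 2.9 deg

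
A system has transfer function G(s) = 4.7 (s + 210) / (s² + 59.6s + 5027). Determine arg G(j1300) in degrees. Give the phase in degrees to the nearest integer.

-97°

∠(j1300 + 210) = arctan(1300/210) = 80.82°
∠[(j1300)² + 59.6(j1300) + 5027] = ∠[-1.685e+06 + j77480] = 177.37°
∠G(j1300) = 80.82° − 177.37° = -96.54°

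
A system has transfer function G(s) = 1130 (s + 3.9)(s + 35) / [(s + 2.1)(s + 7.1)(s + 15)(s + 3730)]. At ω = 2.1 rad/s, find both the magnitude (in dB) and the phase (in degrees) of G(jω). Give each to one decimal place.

|G| = -17.0 dB, ∠G = -37.7°

|j2.1 + 3.9| = √(2.1² + 3.9²) = 4.429
|j2.1 + 35| = √(2.1² + 35²) = 35.06
|j2.1 + 2.1| = √(2.1² + 2.1²) = 2.97
|j2.1 + 7.1| = √(2.1² + 7.1²) = 7.404
|j2.1 + 15| = √(2.1² + 15²) = 15.15
|j2.1 + 3730| = √(2.1² + 3730²) = 3730
|G(j2.1)| = 1130 × 4.429 × 35.06 / (2.97 × 7.404 × 15.15 × 3730) = 0.14127
20 log₁₀(0.14127) = -17.00 dB
∠(j2.1 + 3.9) = arctan(2.1/3.9) = 28.30°
∠(j2.1 + 35) = arctan(2.1/35) = 3.43°
∠(j2.1 + 2.1) = arctan(2.1/2.1) = 45.00°
∠(j2.1 + 7.1) = arctan(2.1/7.1) = 16.48°
∠(j2.1 + 15) = arctan(2.1/15) = 7.97°
∠(j2.1 + 3730) = arctan(2.1/3730) = 0.03°
∠G(j2.1) = 28.30° + 3.43° − (45.00° + 16.48° + 7.97° + 0.03°) = -37.74°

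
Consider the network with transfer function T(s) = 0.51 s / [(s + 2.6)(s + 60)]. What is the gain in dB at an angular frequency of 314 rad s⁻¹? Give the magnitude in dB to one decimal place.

|j314| = 314
|j314 + 2.6| = √(314² + 2.6²) = 314
|j314 + 60| = √(314² + 60²) = 319.7
|T(j314)| = 0.51 × 314 / (314 × 319.7) = 0.0015953
20 log₁₀(0.0015953) = -55.94 dB

-55.9 dB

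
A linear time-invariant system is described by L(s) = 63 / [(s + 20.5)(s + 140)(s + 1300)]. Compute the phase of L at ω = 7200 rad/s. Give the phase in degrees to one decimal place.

-258.5°

∠(j7200 + 20.5) = arctan(7200/20.5) = 89.84°
∠(j7200 + 140) = arctan(7200/140) = 88.89°
∠(j7200 + 1300) = arctan(7200/1300) = 79.77°
∠L(j7200) = − (89.84° + 88.89° + 79.77°) = -258.49°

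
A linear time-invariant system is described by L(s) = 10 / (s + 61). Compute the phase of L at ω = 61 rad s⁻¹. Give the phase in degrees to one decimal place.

-45.0°

∠(j61 + 61) = arctan(61/61) = 45.00°
∠L(j61) = −45.00° = -45.00°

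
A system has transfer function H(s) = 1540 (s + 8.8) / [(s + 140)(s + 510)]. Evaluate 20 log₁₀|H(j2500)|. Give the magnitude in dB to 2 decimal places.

|j2500 + 8.8| = √(2500² + 8.8²) = 2500
|j2500 + 140| = √(2500² + 140²) = 2504
|j2500 + 510| = √(2500² + 510²) = 2551
|H(j2500)| = 1540 × 2500 / (2504 × 2551) = 0.60263
20 log₁₀(0.60263) = -4.399 dB

-4.40 dB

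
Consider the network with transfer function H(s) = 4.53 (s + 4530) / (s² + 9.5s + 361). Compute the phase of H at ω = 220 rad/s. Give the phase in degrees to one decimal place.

-174.7°

∠(j220 + 4530) = arctan(220/4530) = 2.78°
∠[(j220)² + 9.5(j220) + 361] = ∠[-48039 + j2090] = 177.51°
∠H(j220) = 2.78° − 177.51° = -174.73°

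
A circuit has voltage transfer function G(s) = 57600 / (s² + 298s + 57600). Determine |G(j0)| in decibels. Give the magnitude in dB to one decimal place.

0.0 dB

G(0) = 57600 / 57600 = 1
20 log₁₀(1) = 0.00 dB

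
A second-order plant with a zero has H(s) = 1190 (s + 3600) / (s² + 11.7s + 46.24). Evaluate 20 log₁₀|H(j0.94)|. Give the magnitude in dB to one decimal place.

|j0.94 + 3600| = √(0.94² + 3600²) = 3600
|(j0.94)² + 11.7(j0.94) + 46.24| = |45.356 + j10.998| = 46.67
|H(j0.94)| = 1190 × 3600 / 46.67 = 91792
20 log₁₀(91792) = 99.26 dB

99.3 dB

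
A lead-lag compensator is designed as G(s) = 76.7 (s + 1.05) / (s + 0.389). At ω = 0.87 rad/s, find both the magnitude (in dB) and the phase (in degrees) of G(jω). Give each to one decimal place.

|G| = 40.8 dB, ∠G = -26.3 deg

|j0.87 + 1.05| = √(0.87² + 1.05²) = 1.364
|j0.87 + 0.389| = √(0.87² + 0.389²) = 0.953
|G(j0.87)| = 76.7 × 1.364 / 0.953 = 109.75
20 log₁₀(109.75) = 40.81 dB
∠(j0.87 + 1.05) = arctan(0.87/1.05) = 39.64°
∠(j0.87 + 0.389) = arctan(0.87/0.389) = 65.91°
∠G(j0.87) = 39.64° − 65.91° = -26.27°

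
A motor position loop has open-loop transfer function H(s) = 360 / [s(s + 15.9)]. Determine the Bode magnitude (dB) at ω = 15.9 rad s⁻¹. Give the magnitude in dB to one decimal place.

|j15.9 + 15.9| = √(15.9² + 15.9²) = 22.49
|j15.9| = 15.9
|H(j15.9)| = 360 / (22.49 × 15.9) = 1.0069
20 log₁₀(1.0069) = 0.06 dB

0.1 dB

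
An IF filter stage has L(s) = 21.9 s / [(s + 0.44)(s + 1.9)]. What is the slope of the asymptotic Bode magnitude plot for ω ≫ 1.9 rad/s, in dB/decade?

With 1 zero and 2 poles, the high-frequency asymptotic slope is 20 × (1 − 2) = -20 dB/decade.

-20 dB/decade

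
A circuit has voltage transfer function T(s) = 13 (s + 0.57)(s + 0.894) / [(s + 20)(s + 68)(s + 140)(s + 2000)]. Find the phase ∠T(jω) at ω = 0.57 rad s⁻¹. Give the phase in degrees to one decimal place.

75.2°

∠(j0.57 + 0.57) = arctan(0.57/0.57) = 45.00°
∠(j0.57 + 0.894) = arctan(0.57/0.894) = 32.52°
∠(j0.57 + 20) = arctan(0.57/20) = 1.63°
∠(j0.57 + 68) = arctan(0.57/68) = 0.48°
∠(j0.57 + 140) = arctan(0.57/140) = 0.23°
∠(j0.57 + 2000) = arctan(0.57/2000) = 0.02°
∠T(j0.57) = 45.00° + 32.52° − (1.63° + 0.48° + 0.23° + 0.02°) = 75.16°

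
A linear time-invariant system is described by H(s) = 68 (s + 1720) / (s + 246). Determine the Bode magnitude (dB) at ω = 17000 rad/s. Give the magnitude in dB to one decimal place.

36.7 dB

|j17000 + 1720| = √(17000² + 1720²) = 1.709e+04
|j17000 + 246| = √(17000² + 246²) = 1.7e+04
|H(j17000)| = 68 × 1.709e+04 / 1.7e+04 = 68.34
20 log₁₀(68.34) = 36.69 dB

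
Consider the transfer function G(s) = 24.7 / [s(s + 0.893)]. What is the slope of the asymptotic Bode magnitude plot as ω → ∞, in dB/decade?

With 0 zeros and 2 poles, the high-frequency asymptotic slope is 20 × (0 − 2) = -40 dB/decade.

-40 dB/decade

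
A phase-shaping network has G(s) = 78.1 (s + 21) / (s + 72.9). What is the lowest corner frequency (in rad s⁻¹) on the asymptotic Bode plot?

21 rad s⁻¹

Break frequencies occur at each pole and zero magnitude: 21 rad s⁻¹, 72.9 rad s⁻¹.
The lowest is 21 rad s⁻¹.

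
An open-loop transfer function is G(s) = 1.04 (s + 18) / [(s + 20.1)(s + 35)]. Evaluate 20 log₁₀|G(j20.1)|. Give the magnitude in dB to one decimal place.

-32.2 dB

|j20.1 + 18| = √(20.1² + 18²) = 26.98
|j20.1 + 20.1| = √(20.1² + 20.1²) = 28.43
|j20.1 + 35| = √(20.1² + 35²) = 40.36
|G(j20.1)| = 1.04 × 26.98 / (28.43 × 40.36) = 0.024458
20 log₁₀(0.024458) = -32.23 dB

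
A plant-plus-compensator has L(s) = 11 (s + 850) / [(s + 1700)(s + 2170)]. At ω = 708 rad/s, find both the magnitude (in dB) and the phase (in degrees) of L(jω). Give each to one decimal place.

|L| = -50.8 dB, ∠L = -0.9°

|j708 + 850| = √(708² + 850²) = 1106
|j708 + 1700| = √(708² + 1700²) = 1842
|j708 + 2170| = √(708² + 2170²) = 2283
|L(j708)| = 11 × 1106 / (1842 × 2283) = 0.0028949
20 log₁₀(0.0028949) = -50.77 dB
∠(j708 + 850) = arctan(708/850) = 39.79°
∠(j708 + 1700) = arctan(708/1700) = 22.61°
∠(j708 + 2170) = arctan(708/2170) = 18.07°
∠L(j708) = 39.79° − (22.61° + 18.07°) = -0.89°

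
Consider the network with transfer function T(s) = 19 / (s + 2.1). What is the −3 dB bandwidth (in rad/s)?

2.1 rad/s

For a single-pole low-pass, the −3 dB point is at the pole: ω = 2.1 rad/s.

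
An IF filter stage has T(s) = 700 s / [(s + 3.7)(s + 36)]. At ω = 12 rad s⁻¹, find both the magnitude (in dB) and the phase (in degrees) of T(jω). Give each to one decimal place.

|j12| = 12
|j12 + 3.7| = √(12² + 3.7²) = 12.56
|j12 + 36| = √(12² + 36²) = 37.95
|T(j12)| = 700 × 12 / (12.56 × 37.95) = 17.628
20 log₁₀(17.628) = 24.92 dB
∠(j12) = 90.00°
∠(j12 + 3.7) = arctan(12/3.7) = 72.86°
∠(j12 + 36) = arctan(12/36) = 18.43°
∠T(j12) = 90.00° − (72.86° + 18.43°) = -1.30°

|T| = 24.9 dB, ∠T = -1.3 deg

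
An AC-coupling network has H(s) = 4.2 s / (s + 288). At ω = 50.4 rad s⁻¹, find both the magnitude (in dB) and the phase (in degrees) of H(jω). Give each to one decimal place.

|H| = -2.8 dB, ∠H = 80.1°

|j50.4| = 50.4
|j50.4 + 288| = √(50.4² + 288²) = 292.4
|H(j50.4)| = 4.2 × 50.4 / 292.4 = 0.724
20 log₁₀(0.724) = -2.81 dB
∠(j50.4) = 90.00°
∠(j50.4 + 288) = arctan(50.4/288) = 9.93°
∠H(j50.4) = 90.00° − 9.93° = 80.07°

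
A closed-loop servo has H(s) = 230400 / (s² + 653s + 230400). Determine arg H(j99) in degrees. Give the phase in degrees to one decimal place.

∠[(j99)² + 653(j99) + 230400] = ∠[2.206e+05 + j64647] = 16.33°
∠H(j99) = −16.33° = -16.33°

-16.3°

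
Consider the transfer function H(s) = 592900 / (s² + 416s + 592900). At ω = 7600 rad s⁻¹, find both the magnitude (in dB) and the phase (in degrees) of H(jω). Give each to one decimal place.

|H| = -39.7 dB, ∠H = -176.8°

|(j7600)² + 416(j7600) + 592900| = |-5.7167e+07 + j3.1616e+06| = 5.725e+07
|H(j7600)| = 592900 / 5.725e+07 = 0.010356
20 log₁₀(0.010356) = -39.70 dB
∠[(j7600)² + 416(j7600) + 592900] = ∠[-5.7167e+07 + j3.1616e+06] = 176.83°
∠H(j7600) = −176.83° = -176.83°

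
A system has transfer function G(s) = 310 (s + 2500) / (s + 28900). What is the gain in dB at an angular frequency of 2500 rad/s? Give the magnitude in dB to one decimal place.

|j2500 + 2500| = √(2500² + 2500²) = 3536
|j2500 + 28900| = √(2500² + 28900²) = 2.901e+04
|G(j2500)| = 310 × 3536 / 2.901e+04 = 37.783
20 log₁₀(37.783) = 31.55 dB

31.5 dB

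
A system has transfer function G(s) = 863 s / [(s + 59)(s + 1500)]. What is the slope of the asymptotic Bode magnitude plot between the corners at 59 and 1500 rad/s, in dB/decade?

0 dB/decade

In this band the factors already past their corner are: 1 differentiator zero, pole at 59; net slope = 0 dB/decade.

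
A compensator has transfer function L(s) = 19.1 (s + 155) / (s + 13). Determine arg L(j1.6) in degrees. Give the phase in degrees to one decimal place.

-6.4°

∠(j1.6 + 155) = arctan(1.6/155) = 0.59°
∠(j1.6 + 13) = arctan(1.6/13) = 7.02°
∠L(j1.6) = 0.59° − 7.02° = -6.43°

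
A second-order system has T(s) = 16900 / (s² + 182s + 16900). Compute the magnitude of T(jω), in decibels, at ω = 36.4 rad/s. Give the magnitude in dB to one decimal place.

-0.0 dB

|(j36.4)² + 182(j36.4) + 16900| = |15575 + j6624.8| = 1.693e+04
|T(j36.4)| = 16900 / 1.693e+04 = 0.9985
20 log₁₀(0.9985) = -0.01 dB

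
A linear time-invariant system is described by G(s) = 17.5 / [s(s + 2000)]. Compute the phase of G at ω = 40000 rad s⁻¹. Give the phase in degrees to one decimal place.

-177.1°

∠(j40000 + 2000) = arctan(40000/2000) = 87.14°
∠(j40000) = 90.00°
∠G(j40000) = − (87.14° + 90.00°) = -177.14°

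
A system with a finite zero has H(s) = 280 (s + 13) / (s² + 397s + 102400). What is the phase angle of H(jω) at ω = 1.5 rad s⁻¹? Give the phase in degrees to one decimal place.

∠(j1.5 + 13) = arctan(1.5/13) = 6.58°
∠[(j1.5)² + 397(j1.5) + 102400] = ∠[1.024e+05 + j595.5] = 0.33°
∠H(j1.5) = 6.58° − 0.33° = 6.25°

6.2 deg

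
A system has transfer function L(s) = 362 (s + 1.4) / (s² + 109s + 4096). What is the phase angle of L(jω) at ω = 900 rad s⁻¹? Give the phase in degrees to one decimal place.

∠(j900 + 1.4) = arctan(900/1.4) = 89.91°
∠[(j900)² + 109(j900) + 4096] = ∠[-8.059e+05 + j98100] = 173.06°
∠L(j900) = 89.91° − 173.06° = -83.15°

-83.1°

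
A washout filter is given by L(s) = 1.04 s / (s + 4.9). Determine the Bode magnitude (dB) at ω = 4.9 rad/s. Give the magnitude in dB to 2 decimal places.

-2.67 dB

|j4.9| = 4.9
|j4.9 + 4.9| = √(4.9² + 4.9²) = 6.93
|L(j4.9)| = 1.04 × 4.9 / 6.93 = 0.73539
20 log₁₀(0.73539) = -2.670 dB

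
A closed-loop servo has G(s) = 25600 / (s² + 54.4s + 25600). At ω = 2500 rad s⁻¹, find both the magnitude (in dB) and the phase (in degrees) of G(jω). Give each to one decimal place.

|(j2500)² + 54.4(j2500) + 25600| = |-6.2244e+06 + j1.36e+05| = 6.226e+06
|G(j2500)| = 25600 / 6.226e+06 = 0.0041119
20 log₁₀(0.0041119) = -47.72 dB
∠[(j2500)² + 54.4(j2500) + 25600] = ∠[-6.2244e+06 + j1.36e+05] = 178.75°
∠G(j2500) = −178.75° = -178.75°

|G| = -47.7 dB, ∠G = -178.7°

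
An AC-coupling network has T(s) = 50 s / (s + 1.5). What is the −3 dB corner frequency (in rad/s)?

1.5 rad/s

For a single-pole high-pass, the −3 dB point is at the pole: ω = 1.5 rad/s.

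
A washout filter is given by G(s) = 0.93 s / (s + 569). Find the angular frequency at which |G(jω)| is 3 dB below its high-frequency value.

For a single-pole high-pass, the −3 dB point is at the pole: ω = 569 rad/s.

569 rad/s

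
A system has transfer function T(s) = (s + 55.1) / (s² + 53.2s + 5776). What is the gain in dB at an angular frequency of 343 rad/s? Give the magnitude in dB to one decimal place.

|j343 + 55.1| = √(343² + 55.1²) = 347.4
|(j343)² + 53.2(j343) + 5776| = |-1.1187e+05 + j18248| = 1.134e+05
|T(j343)| = 1 × 347.4 / 1.134e+05 = 0.0030648
20 log₁₀(0.0030648) = -50.27 dB

-50.3 dB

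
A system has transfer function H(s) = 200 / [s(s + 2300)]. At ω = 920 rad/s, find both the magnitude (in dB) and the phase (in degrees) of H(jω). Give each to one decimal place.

|j920 + 2300| = √(920² + 2300²) = 2477
|j920| = 920
|H(j920)| = 200 / (2477 × 920) = 8.7758e-05
20 log₁₀(8.7758e-05) = -81.13 dB
∠(j920 + 2300) = arctan(920/2300) = 21.80°
∠(j920) = 90.00°
∠H(j920) = − (21.80° + 90.00°) = -111.80°

|H| = -81.1 dB, ∠H = -111.8°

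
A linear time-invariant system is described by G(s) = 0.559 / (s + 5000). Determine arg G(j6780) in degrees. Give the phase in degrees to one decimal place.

∠(j6780 + 5000) = arctan(6780/5000) = 53.59°
∠G(j6780) = −53.59° = -53.59°

-53.6°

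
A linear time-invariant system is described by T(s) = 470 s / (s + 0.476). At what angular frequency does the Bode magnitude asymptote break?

0.476 rad/s

The single real pole at s = −0.476 gives a corner at ω = 0.476 rad/s.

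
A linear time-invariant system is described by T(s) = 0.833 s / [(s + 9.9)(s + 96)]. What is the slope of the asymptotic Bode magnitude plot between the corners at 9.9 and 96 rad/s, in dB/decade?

In this band the factors already past their corner are: 1 differentiator zero, pole at 9.9; net slope = 0 dB/decade.

0 dB/decade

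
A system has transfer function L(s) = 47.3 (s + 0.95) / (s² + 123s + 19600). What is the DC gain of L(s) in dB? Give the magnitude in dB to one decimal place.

-52.8 dB

L(0) = 47.3 × 0.95 / 19600 = 0.0022926
20 log₁₀(0.0022926) = -52.79 dB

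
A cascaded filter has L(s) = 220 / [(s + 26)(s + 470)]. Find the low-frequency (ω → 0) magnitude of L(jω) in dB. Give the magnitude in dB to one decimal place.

-34.9 dB

L(0) = 220 / (26 × 470) = 0.018003
20 log₁₀(0.018003) = -34.89 dB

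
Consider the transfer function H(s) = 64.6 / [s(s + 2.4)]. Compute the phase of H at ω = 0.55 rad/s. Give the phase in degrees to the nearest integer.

-103 deg

∠(j0.55 + 2.4) = arctan(0.55/2.4) = 12.91°
∠(j0.55) = 90.00°
∠H(j0.55) = − (12.91° + 90.00°) = -102.91°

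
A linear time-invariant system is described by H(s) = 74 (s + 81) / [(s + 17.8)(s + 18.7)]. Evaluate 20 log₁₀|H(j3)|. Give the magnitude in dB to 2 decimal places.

24.88 dB

|j3 + 81| = √(3² + 81²) = 81.06
|j3 + 17.8| = √(3² + 17.8²) = 18.05
|j3 + 18.7| = √(3² + 18.7²) = 18.94
|H(j3)| = 74 × 81.06 / (18.05 × 18.94) = 17.545
20 log₁₀(17.545) = 24.883 dB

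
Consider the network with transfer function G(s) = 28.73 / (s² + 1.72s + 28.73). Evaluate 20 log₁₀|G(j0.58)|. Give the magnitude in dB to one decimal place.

|(j0.58)² + 1.72(j0.58) + 28.73| = |28.394 + j0.9976| = 28.41
|G(j0.58)| = 28.73 / 28.41 = 1.0112
20 log₁₀(1.0112) = 0.10 dB

0.1 dB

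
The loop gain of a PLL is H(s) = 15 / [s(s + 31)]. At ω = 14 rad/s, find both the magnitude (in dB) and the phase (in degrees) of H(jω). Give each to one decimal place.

|H| = -30.0 dB, ∠H = -114.3°

|j14 + 31| = √(14² + 31²) = 34.01
|j14| = 14
|H(j14)| = 15 / (34.01 × 14) = 0.031499
20 log₁₀(0.031499) = -30.03 dB
∠(j14 + 31) = arctan(14/31) = 24.30°
∠(j14) = 90.00°
∠H(j14) = − (24.30° + 90.00°) = -114.30°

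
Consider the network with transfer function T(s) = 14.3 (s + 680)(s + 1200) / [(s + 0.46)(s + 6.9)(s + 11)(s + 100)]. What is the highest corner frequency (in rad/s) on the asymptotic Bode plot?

Break frequencies occur at each pole and zero magnitude: 0.46 rad/s, 6.9 rad/s, 11 rad/s, 100 rad/s, 680 rad/s, 1200 rad/s.
The highest is 1200 rad/s.

1200 rad/s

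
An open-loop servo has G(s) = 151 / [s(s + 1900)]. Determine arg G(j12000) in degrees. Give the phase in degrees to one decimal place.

∠(j12000 + 1900) = arctan(12000/1900) = 81.00°
∠(j12000) = 90.00°
∠G(j12000) = − (81.00° + 90.00°) = -171.00°

-171.0°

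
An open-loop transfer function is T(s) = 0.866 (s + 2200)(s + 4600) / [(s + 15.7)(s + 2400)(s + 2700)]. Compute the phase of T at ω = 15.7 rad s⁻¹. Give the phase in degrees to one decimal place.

-45.1 deg

∠(j15.7 + 2200) = arctan(15.7/2200) = 0.41°
∠(j15.7 + 4600) = arctan(15.7/4600) = 0.20°
∠(j15.7 + 15.7) = arctan(15.7/15.7) = 45.00°
∠(j15.7 + 2400) = arctan(15.7/2400) = 0.37°
∠(j15.7 + 2700) = arctan(15.7/2700) = 0.33°
∠T(j15.7) = 0.41° + 0.20° − (45.00° + 0.37° + 0.33°) = -45.10°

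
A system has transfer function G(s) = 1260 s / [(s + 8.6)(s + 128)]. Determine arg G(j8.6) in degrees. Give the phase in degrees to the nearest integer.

∠(j8.6) = 90.00°
∠(j8.6 + 8.6) = arctan(8.6/8.6) = 45.00°
∠(j8.6 + 128) = arctan(8.6/128) = 3.84°
∠G(j8.6) = 90.00° − (45.00° + 3.84°) = 41.16°

41 deg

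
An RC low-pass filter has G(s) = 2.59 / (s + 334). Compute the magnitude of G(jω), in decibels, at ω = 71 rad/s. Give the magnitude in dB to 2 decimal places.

|j71 + 334| = √(71² + 334²) = 341.5
|G(j71)| = 2.59 / 341.5 = 0.007585
20 log₁₀(0.007585) = -42.401 dB

-42.40 dB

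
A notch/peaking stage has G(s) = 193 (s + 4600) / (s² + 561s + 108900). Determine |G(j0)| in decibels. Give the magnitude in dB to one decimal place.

G(0) = 193 × 4600 / 108900 = 8.1524
20 log₁₀(8.1524) = 18.23 dB

18.2 dB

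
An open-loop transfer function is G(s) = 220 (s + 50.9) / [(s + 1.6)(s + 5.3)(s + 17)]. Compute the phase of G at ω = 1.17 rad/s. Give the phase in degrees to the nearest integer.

∠(j1.17 + 50.9) = arctan(1.17/50.9) = 1.32°
∠(j1.17 + 1.6) = arctan(1.17/1.6) = 36.18°
∠(j1.17 + 5.3) = arctan(1.17/5.3) = 12.45°
∠(j1.17 + 17) = arctan(1.17/17) = 3.94°
∠G(j1.17) = 1.32° − (36.18° + 12.45° + 3.94°) = -51.25°

-51 deg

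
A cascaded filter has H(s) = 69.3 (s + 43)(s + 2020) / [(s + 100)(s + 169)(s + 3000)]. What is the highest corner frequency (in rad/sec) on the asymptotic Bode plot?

Break frequencies occur at each pole and zero magnitude: 43 rad/sec, 100 rad/sec, 169 rad/sec, 2020 rad/sec, 3000 rad/sec.
The highest is 3000 rad/sec.

3000 rad/sec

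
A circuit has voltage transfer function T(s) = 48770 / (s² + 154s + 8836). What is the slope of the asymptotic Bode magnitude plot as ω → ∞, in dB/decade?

-40 dB/decade

With 0 zeros and 2 poles, the high-frequency asymptotic slope is 20 × (0 − 2) = -40 dB/decade.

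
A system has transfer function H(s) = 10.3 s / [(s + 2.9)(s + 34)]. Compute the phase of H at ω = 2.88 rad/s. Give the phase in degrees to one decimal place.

40.4°

∠(j2.88) = 90.00°
∠(j2.88 + 2.9) = arctan(2.88/2.9) = 44.80°
∠(j2.88 + 34) = arctan(2.88/34) = 4.84°
∠H(j2.88) = 90.00° − (44.80° + 4.84°) = 40.36°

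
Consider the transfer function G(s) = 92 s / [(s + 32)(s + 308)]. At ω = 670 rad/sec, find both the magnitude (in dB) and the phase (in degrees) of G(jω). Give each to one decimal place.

|G| = -18.1 dB, ∠G = -62.6°

|j670| = 670
|j670 + 32| = √(670² + 32²) = 670.8
|j670 + 308| = √(670² + 308²) = 737.4
|G(j670)| = 92 × 670 / (670.8 × 737.4) = 0.12462
20 log₁₀(0.12462) = -18.09 dB
∠(j670) = 90.00°
∠(j670 + 32) = arctan(670/32) = 87.27°
∠(j670 + 308) = arctan(670/308) = 65.31°
∠G(j670) = 90.00° − (87.27° + 65.31°) = -62.58°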